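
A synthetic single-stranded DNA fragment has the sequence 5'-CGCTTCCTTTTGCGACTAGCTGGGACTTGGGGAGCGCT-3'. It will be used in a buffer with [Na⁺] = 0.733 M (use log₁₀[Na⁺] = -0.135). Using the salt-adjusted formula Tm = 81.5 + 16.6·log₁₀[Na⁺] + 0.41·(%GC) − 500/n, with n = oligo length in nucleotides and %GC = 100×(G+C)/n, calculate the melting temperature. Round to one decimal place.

90.9°C

Length n = 38. Base counts: G=13, C=10, A=4, T=11
G+C = 23, so %GC = 23/38 × 100 = 60.526%
Salt term: 16.6 × (-0.135) = -2.241
GC term: 0.41 × 60.526 = 24.816; length term: −500/38 = −13.158
Tm = 81.5 + (-2.241) + 24.816 − 13.158 = 90.917 → 90.9°C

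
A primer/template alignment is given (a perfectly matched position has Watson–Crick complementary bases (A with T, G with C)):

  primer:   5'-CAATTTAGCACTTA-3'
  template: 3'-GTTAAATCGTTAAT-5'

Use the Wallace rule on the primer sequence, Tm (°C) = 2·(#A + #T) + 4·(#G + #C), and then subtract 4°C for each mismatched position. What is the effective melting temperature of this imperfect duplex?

Primer base counts: A=5, T=5, G=1, C=3 → A+T=10, G+C=4
Perfect-match Tm = 2(10) + 4(4) = 20 + 16 = 36°C
Mismatches (positions where the bases are not complementary): 1 (at position 11)
Effective Tm = 36 − 1×4 = 36 − 4 = 32°C

32°C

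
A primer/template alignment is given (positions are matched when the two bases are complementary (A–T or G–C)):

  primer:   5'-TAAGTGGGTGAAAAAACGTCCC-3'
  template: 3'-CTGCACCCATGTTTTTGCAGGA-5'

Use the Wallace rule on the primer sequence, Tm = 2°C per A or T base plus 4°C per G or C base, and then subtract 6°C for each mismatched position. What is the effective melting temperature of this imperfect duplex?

Primer base counts: A=8, T=4, G=6, C=4 → A+T=12, G+C=10
Perfect-match Tm = 2(12) + 4(10) = 24 + 40 = 64°C
Mismatches (positions where the bases are not complementary): 5 (at positions 1, 3, 10, 11, 22)
Effective Tm = 64 − 5×6 = 64 − 30 = 34°C

34°C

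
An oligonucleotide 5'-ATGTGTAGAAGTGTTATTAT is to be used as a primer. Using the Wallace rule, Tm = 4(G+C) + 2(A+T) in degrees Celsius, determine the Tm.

50°C

Base counts: T=9, A=6, G=5, C=0
So N_AT = 15 and N_GC = 5.
Tm = 2×15 + 4×5 = 50°C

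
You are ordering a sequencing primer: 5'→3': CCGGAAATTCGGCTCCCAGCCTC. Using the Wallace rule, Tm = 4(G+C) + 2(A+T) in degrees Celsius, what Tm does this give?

76°C

Counting bases: T=4, G=5, C=10, A=4
A+T = 8, G+C = 15
Tm = 4·15 + 2·8 = 60 + 16 = 76°C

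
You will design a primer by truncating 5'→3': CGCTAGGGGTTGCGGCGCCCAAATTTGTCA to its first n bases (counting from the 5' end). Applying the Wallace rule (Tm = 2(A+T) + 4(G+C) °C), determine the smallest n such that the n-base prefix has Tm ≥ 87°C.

First 26 bases: CGCTAGGGGTTGCGGCGCCCAAATTT → Tm = 84°C (< 87°C)
First 27 bases: CGCTAGGGGTTGCGGCGCCCAAATTTG → Tm = 88°C (≥ 87°C)
Each additional base adds 2°C (A/T) or 4°C (G/C), so Tm is non-decreasing in n; n = 27 is the first length to reach 87°C.

n = 27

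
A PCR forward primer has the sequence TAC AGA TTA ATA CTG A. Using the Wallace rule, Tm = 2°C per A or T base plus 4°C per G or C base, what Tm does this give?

A=7, C=2, T=5, G=2
So N_AT = 12 and N_GC = 4.
Tm = 2(12) + 4(4) = 24 + 16 = 40°C

40°C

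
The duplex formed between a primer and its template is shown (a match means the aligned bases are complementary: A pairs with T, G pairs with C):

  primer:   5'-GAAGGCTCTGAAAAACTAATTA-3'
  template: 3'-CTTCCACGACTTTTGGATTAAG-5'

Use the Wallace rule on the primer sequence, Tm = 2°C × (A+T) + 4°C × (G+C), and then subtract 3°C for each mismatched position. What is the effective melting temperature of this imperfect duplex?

Primer base counts: A=10, T=5, G=4, C=3 → A+T=15, G+C=7
Perfect-match Tm = 2(15) + 4(7) = 30 + 28 = 58°C
Mismatches (positions where the bases are not complementary): 4 (at positions 6, 7, 15, 22)
Effective Tm = 58 − 4×3 = 58 − 12 = 46°C

46°C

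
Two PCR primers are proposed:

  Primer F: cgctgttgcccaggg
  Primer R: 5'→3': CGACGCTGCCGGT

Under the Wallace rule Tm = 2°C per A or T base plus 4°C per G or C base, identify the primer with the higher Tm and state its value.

Primer F, 52°C

Primer F: A+T=4, G+C=11 → Tm = 2(4)+4(11) = 52°C
Primer R: A+T=3, G+C=10 → Tm = 2(3)+4(10) = 46°C
52°C vs 46°C → primer F is higher.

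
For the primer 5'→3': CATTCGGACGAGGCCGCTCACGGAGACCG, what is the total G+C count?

20

A=6, G=10, C=10, T=3
Total G or C: 10 + 10 = 20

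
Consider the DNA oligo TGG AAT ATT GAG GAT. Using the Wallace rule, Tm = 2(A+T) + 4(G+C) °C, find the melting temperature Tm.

Counting bases: C=0, A=5, G=5, T=5
So N_AT = 10 and N_GC = 5.
Tm = 2×10 + 4×5 = 40°C

40°C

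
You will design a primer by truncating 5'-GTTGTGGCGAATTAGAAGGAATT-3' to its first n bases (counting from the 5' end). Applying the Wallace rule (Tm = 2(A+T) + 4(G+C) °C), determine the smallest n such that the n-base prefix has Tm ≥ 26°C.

First 7 bases: GTTGTGG → Tm = 22°C (< 26°C)
First 8 bases: GTTGTGGC → Tm = 26°C (≥ 26°C)
Since every base adds ≥2°C, Tm only increases with n, so the threshold is first crossed at n = 8.

n = 8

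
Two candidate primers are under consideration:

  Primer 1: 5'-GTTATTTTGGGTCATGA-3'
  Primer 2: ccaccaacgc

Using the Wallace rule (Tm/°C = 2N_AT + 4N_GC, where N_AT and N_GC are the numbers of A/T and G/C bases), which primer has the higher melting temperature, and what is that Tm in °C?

Primer 1, 46°C

Primer 1: A+T=11, G+C=6 → Tm = 2(11)+4(6) = 46°C
Primer 2: A+T=3, G+C=7 → Tm = 2(3)+4(7) = 34°C
46°C vs 34°C → primer 1 is higher.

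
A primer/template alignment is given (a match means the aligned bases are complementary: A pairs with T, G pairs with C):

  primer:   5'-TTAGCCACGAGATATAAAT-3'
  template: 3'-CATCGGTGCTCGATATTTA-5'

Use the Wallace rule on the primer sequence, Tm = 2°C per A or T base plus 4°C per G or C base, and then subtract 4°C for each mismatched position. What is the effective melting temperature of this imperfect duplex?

42°C

Primer base counts: A=8, T=5, G=3, C=3 → A+T=13, G+C=6
Perfect-match Tm = 2(13) + 4(6) = 26 + 24 = 50°C
Mismatches (positions where the bases are not complementary): 2 (at positions 1, 12)
Effective Tm = 50 − 2×4 = 50 − 8 = 42°C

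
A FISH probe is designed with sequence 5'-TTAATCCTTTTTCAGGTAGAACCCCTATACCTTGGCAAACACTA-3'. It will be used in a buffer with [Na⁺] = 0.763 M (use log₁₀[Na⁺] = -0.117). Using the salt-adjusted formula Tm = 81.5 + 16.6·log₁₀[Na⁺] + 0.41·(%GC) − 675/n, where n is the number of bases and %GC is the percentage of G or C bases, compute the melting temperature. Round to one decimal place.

80.1°C

Length n = 44. Counting bases: C=12, T=14, G=5, A=13
G+C = 17, so %GC = 17/44 × 100 = 38.636%
Salt term: 16.6 × (-0.117) = -1.942
GC term: 0.41 × 38.636 = 15.841; length term: −675/44 = −15.341
Tm = 81.5 + (-1.942) + 15.841 − 15.341 = 80.058 → 80.1°C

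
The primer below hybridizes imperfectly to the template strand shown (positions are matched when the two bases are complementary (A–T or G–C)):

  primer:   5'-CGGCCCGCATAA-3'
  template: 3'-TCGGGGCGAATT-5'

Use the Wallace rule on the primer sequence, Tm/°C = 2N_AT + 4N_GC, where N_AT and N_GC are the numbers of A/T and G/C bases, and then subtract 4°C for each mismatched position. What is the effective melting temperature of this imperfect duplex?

Primer base counts: A=3, T=1, G=3, C=5 → A+T=4, G+C=8
Perfect-match Tm = 2(4) + 4(8) = 8 + 32 = 40°C
Mismatches (positions where the bases are not complementary): 3 (at positions 1, 3, 9)
Effective Tm = 40 − 3×4 = 40 − 12 = 28°C

28°C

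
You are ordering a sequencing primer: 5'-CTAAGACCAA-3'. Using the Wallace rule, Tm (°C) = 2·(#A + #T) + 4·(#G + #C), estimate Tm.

A=5, G=1, C=3, T=1
So N_AT = 6 and N_GC = 4.
Tm = 4·4 + 2·6 = 16 + 12 = 28°C

28°C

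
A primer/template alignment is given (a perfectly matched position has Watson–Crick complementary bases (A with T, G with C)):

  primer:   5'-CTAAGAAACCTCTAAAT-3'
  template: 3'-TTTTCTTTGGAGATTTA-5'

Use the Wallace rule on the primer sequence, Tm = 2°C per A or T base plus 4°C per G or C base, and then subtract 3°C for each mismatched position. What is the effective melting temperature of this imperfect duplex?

Primer base counts: A=8, T=4, G=1, C=4 → A+T=12, G+C=5
Perfect-match Tm = 2(12) + 4(5) = 24 + 20 = 44°C
Mismatches (positions where the bases are not complementary): 2 (at positions 1, 2)
Effective Tm = 44 − 2×3 = 44 − 6 = 38°C

38°C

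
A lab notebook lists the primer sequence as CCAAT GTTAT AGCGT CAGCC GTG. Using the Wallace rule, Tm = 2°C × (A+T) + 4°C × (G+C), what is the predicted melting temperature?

70°C

C=6, T=6, G=6, A=5
So N_AT = 11 and N_GC = 12.
Tm = 2(11) + 4(12) = 22 + 48 = 70°C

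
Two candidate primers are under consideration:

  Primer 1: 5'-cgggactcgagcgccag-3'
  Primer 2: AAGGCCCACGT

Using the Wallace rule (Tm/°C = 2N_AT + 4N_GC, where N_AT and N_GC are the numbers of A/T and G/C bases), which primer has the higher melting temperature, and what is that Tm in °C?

Primer 1: A+T=4, G+C=13 → Tm = 2(4)+4(13) = 60°C
Primer 2: A+T=4, G+C=7 → Tm = 2(4)+4(7) = 36°C
60°C vs 36°C → primer 1 is higher.

Primer 1, 60°C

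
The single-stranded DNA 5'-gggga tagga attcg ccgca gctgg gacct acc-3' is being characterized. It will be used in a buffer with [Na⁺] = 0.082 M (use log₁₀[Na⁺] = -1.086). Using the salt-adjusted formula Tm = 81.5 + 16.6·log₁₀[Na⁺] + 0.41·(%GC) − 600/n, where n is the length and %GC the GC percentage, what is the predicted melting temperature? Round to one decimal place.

71.4°C

Length n = 33. Base counts: C=9, A=7, G=12, T=5
G+C = 21, so %GC = 21/33 × 100 = 63.636%
Salt term: 16.6 × (-1.086) = -18.028
GC term: 0.41 × 63.636 = 26.091; length term: −600/33 = −18.182
Tm = 81.5 + (-18.028) + 26.091 − 18.182 = 71.381 → 71.4°C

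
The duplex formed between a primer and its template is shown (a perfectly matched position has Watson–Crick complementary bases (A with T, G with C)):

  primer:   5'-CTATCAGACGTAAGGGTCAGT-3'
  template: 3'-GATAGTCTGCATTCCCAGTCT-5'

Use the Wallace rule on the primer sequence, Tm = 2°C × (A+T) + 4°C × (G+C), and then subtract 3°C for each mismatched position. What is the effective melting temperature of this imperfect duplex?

59°C

Primer base counts: A=6, T=5, G=6, C=4 → A+T=11, G+C=10
Perfect-match Tm = 2(11) + 4(10) = 22 + 40 = 62°C
Mismatches (positions where the bases are not complementary): 1 (at position 21)
Effective Tm = 62 − 1×3 = 62 − 3 = 59°C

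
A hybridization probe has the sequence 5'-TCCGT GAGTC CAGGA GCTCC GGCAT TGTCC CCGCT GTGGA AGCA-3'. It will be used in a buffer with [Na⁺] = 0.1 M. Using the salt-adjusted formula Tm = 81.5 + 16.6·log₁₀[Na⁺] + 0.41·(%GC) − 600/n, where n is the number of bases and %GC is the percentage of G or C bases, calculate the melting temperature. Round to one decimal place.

Length n = 44. G=14, C=14, A=7, T=9
G+C = 28, so %GC = 28/44 × 100 = 63.636%
Salt term: 16.6 × (-1) = -16.6
GC term: 0.41 × 63.636 = 26.091; length term: −600/44 = −13.636
Tm = 81.5 + (-16.6) + 26.091 − 13.636 = 77.355 → 77.4°C

77.4°C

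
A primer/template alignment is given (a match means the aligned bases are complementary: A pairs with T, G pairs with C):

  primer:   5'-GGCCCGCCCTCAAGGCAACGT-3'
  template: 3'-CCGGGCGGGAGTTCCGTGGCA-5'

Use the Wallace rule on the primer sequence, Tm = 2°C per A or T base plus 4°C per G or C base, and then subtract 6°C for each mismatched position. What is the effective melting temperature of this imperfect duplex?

Primer base counts: A=4, T=2, G=6, C=9 → A+T=6, G+C=15
Perfect-match Tm = 2(6) + 4(15) = 12 + 60 = 72°C
Mismatches (positions where the bases are not complementary): 1 (at position 18)
Effective Tm = 72 − 1×6 = 72 − 6 = 66°C

66°C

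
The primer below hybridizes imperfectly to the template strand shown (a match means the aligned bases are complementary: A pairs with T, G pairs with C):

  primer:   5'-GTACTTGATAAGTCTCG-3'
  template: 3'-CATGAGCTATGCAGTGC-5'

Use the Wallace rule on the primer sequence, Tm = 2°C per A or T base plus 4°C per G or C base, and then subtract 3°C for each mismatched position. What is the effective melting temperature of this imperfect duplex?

Primer base counts: A=4, T=6, G=4, C=3 → A+T=10, G+C=7
Perfect-match Tm = 2(10) + 4(7) = 20 + 28 = 48°C
Mismatches (positions where the bases are not complementary): 3 (at positions 6, 11, 15)
Effective Tm = 48 − 3×3 = 48 − 9 = 39°C

39°C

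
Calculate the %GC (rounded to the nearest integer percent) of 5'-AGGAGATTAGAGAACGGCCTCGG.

57%

Scanning the sequence gives T=3, C=4, A=7, G=9.
G+C = 9 + 4 = 13 out of 23 bases
%GC = 13/23 × 100 = 56.52% ≈ 57%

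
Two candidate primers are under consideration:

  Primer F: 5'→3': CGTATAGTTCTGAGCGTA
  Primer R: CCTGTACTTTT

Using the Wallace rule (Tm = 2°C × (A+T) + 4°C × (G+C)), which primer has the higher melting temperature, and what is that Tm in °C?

Primer F, 52°C

Primer F: A+T=10, G+C=8 → Tm = 2(10)+4(8) = 52°C
Primer R: A+T=7, G+C=4 → Tm = 2(7)+4(4) = 30°C
52°C vs 30°C → primer F is higher.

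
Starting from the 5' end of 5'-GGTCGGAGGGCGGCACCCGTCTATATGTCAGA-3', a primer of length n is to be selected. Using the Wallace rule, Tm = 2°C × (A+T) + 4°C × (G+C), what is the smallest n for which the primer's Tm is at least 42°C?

n = 12

First 11 bases: GGTCGGAGGGC → Tm = 40°C (< 42°C)
First 12 bases: GGTCGGAGGGCG → Tm = 44°C (≥ 42°C)
Each additional base adds 2°C (A/T) or 4°C (G/C), so Tm is non-decreasing in n; n = 12 is the first length to reach 42°C.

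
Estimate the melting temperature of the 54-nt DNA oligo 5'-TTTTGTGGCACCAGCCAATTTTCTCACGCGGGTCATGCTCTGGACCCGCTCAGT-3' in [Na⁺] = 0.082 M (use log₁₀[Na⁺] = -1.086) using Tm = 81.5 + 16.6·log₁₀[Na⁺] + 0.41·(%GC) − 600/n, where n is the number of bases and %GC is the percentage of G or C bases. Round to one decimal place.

Length n = 54. Counting bases: A=8, C=17, T=16, G=13
G+C = 30, so %GC = 30/54 × 100 = 55.556%
Salt term: 16.6 × (-1.086) = -18.028
GC term: 0.41 × 55.556 = 22.778; length term: −600/54 = −11.111
Tm = 81.5 + (-18.028) + 22.778 − 11.111 = 75.139 → 75.1°C

75.1°C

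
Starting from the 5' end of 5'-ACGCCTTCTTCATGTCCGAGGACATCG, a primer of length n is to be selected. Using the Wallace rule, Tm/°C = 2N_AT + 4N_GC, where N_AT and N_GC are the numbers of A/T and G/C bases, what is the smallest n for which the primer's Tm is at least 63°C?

n = 21

First 20 bases: ACGCCTTCTTCATGTCCGAG → Tm = 62°C (< 63°C)
First 21 bases: ACGCCTTCTTCATGTCCGAGG → Tm = 66°C (≥ 63°C)
Since every base adds ≥2°C, Tm only increases with n, so the threshold is first crossed at n = 21.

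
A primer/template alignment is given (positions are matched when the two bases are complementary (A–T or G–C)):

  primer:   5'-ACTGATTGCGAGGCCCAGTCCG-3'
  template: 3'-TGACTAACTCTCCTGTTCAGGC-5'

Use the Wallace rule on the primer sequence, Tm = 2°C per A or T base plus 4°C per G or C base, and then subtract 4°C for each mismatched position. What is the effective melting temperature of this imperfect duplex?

Primer base counts: A=4, T=4, G=7, C=7 → A+T=8, G+C=14
Perfect-match Tm = 2(8) + 4(14) = 16 + 56 = 72°C
Mismatches (positions where the bases are not complementary): 3 (at positions 9, 14, 16)
Effective Tm = 72 − 3×4 = 72 − 12 = 60°C

60°C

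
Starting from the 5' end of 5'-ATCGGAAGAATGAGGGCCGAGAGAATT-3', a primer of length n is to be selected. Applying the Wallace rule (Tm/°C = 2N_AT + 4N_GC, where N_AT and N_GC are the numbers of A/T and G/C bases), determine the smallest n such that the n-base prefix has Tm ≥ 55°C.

First 17 bases: ATCGGAAGAATGAGGGC → Tm = 52°C (< 55°C)
First 18 bases: ATCGGAAGAATGAGGGCC → Tm = 56°C (≥ 55°C)
Each additional base adds 2°C (A/T) or 4°C (G/C), so Tm is non-decreasing in n; n = 18 is the first length to reach 55°C.

n = 18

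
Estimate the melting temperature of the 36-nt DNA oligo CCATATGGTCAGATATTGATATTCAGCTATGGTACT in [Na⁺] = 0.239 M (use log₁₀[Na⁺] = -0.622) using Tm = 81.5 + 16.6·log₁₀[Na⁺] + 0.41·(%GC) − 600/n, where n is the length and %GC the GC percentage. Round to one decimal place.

69.3°C

Length n = 36. Counting bases: G=7, C=6, A=10, T=13
G+C = 13, so %GC = 13/36 × 100 = 36.111%
Salt term: 16.6 × (-0.622) = -10.325
GC term: 0.41 × 36.111 = 14.806; length term: −600/36 = −16.667
Tm = 81.5 + (-10.325) + 14.806 − 16.667 = 69.314 → 69.3°C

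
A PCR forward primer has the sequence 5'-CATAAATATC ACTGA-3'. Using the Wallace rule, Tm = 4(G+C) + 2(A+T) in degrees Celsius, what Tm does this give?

38°C

Counting bases: A=7, G=1, T=4, C=3
A+T = 11, G+C = 4
Tm = 4·4 + 2·11 = 16 + 22 = 38°C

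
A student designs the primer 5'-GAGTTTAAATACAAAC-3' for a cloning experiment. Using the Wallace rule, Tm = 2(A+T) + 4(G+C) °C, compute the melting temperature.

40°C

C=2, G=2, A=8, T=4
So N_AT = 12 and N_GC = 4.
Tm = 4·4 + 2·12 = 16 + 24 = 40°C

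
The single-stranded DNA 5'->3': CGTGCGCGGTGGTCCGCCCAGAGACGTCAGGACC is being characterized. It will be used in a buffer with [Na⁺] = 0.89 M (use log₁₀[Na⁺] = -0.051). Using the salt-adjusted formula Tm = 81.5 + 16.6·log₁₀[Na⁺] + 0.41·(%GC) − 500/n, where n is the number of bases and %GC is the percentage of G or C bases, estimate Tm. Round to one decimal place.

Length n = 34. Base counts: A=5, T=4, G=13, C=12
G+C = 25, so %GC = 25/34 × 100 = 73.529%
Salt term: 16.6 × (-0.051) = -0.847
GC term: 0.41 × 73.529 = 30.147; length term: −500/34 = −14.706
Tm = 81.5 + (-0.847) + 30.147 − 14.706 = 96.094 → 96.1°C

96.1°C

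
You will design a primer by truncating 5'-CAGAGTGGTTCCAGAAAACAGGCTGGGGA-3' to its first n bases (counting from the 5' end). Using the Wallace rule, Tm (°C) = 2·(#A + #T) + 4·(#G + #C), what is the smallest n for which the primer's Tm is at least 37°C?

n = 12

First 11 bases: CAGAGTGGTTC → Tm = 34°C (< 37°C)
First 12 bases: CAGAGTGGTTCC → Tm = 38°C (≥ 37°C)
Each additional base adds 2°C (A/T) or 4°C (G/C), so Tm is non-decreasing in n; n = 12 is the first length to reach 37°C.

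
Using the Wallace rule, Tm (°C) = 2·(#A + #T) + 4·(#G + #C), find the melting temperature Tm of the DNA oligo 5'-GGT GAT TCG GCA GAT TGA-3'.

54°C

Counting bases: C=2, G=7, T=5, A=4
A+T = 9, G+C = 9
Tm = 4·9 + 2·9 = 36 + 18 = 54°C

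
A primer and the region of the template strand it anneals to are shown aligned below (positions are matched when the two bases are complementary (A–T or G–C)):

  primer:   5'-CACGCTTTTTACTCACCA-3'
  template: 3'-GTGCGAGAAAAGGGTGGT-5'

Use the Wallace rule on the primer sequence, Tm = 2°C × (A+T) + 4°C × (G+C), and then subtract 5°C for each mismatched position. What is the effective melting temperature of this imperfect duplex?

37°C

Primer base counts: A=4, T=6, G=1, C=7 → A+T=10, G+C=8
Perfect-match Tm = 2(10) + 4(8) = 20 + 32 = 52°C
Mismatches (positions where the bases are not complementary): 3 (at positions 7, 11, 13)
Effective Tm = 52 − 3×5 = 52 − 15 = 37°C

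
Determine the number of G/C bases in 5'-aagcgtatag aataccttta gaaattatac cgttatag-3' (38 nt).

11

Scanning the sequence gives A=15, T=12, C=5, G=6.
G+C = 6 + 5 = 11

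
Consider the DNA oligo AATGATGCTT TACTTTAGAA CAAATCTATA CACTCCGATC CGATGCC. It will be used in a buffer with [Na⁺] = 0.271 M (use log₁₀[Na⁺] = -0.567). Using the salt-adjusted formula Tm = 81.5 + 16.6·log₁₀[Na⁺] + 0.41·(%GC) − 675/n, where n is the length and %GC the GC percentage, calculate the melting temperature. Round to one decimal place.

73.4°C

Length n = 47. G=6, A=15, C=12, T=14
G+C = 18, so %GC = 18/47 × 100 = 38.298%
Salt term: 16.6 × (-0.567) = -9.412
GC term: 0.41 × 38.298 = 15.702; length term: −675/47 = −14.362
Tm = 81.5 + (-9.412) + 15.702 − 14.362 = 73.428 → 73.4°C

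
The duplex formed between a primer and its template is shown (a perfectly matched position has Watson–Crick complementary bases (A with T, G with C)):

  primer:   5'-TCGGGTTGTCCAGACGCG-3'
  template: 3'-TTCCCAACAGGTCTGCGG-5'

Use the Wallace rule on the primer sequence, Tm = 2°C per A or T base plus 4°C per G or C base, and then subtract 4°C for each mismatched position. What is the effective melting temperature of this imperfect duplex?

48°C

Primer base counts: A=2, T=4, G=7, C=5 → A+T=6, G+C=12
Perfect-match Tm = 2(6) + 4(12) = 12 + 48 = 60°C
Mismatches (positions where the bases are not complementary): 3 (at positions 1, 2, 18)
Effective Tm = 60 − 3×4 = 60 − 12 = 48°C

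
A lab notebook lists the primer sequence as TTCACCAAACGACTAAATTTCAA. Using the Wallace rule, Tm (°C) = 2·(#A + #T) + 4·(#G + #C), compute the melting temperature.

60°C

C=6, G=1, A=10, T=6
So N_AT = 16 and N_GC = 7.
Tm = 4·7 + 2·16 = 28 + 32 = 60°C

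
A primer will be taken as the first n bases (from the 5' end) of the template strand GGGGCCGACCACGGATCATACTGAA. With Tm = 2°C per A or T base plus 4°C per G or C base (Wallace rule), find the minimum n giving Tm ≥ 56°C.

First 15 bases: GGGGCCGACCACGGA → Tm = 54°C (< 56°C)
First 16 bases: GGGGCCGACCACGGAT → Tm = 56°C (≥ 56°C)
Each additional base adds 2°C (A/T) or 4°C (G/C), so Tm is non-decreasing in n; n = 16 is the first length to reach 56°C.

n = 16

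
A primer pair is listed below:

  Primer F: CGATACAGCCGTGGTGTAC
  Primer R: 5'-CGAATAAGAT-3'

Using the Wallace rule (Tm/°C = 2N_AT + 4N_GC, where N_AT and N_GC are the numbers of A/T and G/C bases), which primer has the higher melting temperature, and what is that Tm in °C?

Primer F: A+T=8, G+C=11 → Tm = 2(8)+4(11) = 60°C
Primer R: A+T=7, G+C=3 → Tm = 2(7)+4(3) = 26°C
60°C vs 26°C → primer F is higher.

Primer F, 60°C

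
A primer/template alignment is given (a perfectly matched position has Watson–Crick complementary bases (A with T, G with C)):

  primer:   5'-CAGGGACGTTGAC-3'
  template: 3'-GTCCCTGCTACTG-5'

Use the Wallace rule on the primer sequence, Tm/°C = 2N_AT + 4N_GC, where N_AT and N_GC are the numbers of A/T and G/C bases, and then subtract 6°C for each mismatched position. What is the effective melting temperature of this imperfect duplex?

Primer base counts: A=3, T=2, G=5, C=3 → A+T=5, G+C=8
Perfect-match Tm = 2(5) + 4(8) = 10 + 32 = 42°C
Mismatches (positions where the bases are not complementary): 1 (at position 9)
Effective Tm = 42 − 1×6 = 42 − 6 = 36°C

36°C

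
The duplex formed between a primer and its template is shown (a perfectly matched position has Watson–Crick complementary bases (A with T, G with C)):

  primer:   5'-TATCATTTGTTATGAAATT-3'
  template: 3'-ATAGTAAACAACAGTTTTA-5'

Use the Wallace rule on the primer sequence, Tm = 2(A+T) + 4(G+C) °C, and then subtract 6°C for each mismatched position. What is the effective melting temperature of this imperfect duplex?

26°C

Primer base counts: A=6, T=10, G=2, C=1 → A+T=16, G+C=3
Perfect-match Tm = 2(16) + 4(3) = 32 + 12 = 44°C
Mismatches (positions where the bases are not complementary): 3 (at positions 12, 14, 18)
Effective Tm = 44 − 3×6 = 44 − 18 = 26°C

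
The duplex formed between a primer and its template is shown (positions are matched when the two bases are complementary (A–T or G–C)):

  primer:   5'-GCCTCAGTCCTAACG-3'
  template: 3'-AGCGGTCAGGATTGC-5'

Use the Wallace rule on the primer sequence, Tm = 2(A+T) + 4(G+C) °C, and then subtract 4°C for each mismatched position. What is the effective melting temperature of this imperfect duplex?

36°C

Primer base counts: A=3, T=3, G=3, C=6 → A+T=6, G+C=9
Perfect-match Tm = 2(6) + 4(9) = 12 + 36 = 48°C
Mismatches (positions where the bases are not complementary): 3 (at positions 1, 3, 4)
Effective Tm = 48 − 3×4 = 48 − 12 = 36°C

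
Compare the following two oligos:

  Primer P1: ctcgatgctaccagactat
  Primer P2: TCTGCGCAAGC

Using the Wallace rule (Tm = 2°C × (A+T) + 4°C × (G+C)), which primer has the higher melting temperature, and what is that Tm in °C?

Primer P1, 56°C

Primer P1: A+T=10, G+C=9 → Tm = 2(10)+4(9) = 56°C
Primer P2: A+T=4, G+C=7 → Tm = 2(4)+4(7) = 36°C
56°C vs 36°C → primer P1 is higher.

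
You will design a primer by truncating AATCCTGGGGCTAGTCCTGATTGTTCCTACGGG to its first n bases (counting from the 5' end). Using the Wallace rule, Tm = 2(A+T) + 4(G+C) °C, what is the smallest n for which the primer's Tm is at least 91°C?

First 30 bases: AATCCTGGGGCTAGTCCTGATTGTTCCTAC → Tm = 90°C (< 91°C)
First 31 bases: AATCCTGGGGCTAGTCCTGATTGTTCCTACG → Tm = 94°C (≥ 91°C)
Since every base adds ≥2°C, Tm only increases with n, so the threshold is first crossed at n = 31.

n = 31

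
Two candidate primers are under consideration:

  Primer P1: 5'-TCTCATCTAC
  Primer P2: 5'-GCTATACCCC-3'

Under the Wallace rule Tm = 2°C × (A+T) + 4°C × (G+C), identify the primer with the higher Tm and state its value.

Primer P1: A+T=6, G+C=4 → Tm = 2(6)+4(4) = 28°C
Primer P2: A+T=4, G+C=6 → Tm = 2(4)+4(6) = 32°C
28°C vs 32°C → primer P2 is higher.

Primer P2, 32°C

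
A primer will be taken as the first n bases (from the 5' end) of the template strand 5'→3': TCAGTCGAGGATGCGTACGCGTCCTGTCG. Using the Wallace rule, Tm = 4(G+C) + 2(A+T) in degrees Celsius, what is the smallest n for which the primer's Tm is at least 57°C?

n = 19

First 18 bases: TCAGTCGAGGATGCGTAC → Tm = 56°C (< 57°C)
First 19 bases: TCAGTCGAGGATGCGTACG → Tm = 60°C (≥ 57°C)
Each additional base adds 2°C (A/T) or 4°C (G/C), so Tm is non-decreasing in n; n = 19 is the first length to reach 57°C.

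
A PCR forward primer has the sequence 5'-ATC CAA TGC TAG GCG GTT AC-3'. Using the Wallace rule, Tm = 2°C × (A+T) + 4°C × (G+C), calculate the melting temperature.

60°C

Counting bases: T=5, A=5, C=5, G=5
A+T = 10, G+C = 10
Tm = 2×10 + 4×10 = 60°C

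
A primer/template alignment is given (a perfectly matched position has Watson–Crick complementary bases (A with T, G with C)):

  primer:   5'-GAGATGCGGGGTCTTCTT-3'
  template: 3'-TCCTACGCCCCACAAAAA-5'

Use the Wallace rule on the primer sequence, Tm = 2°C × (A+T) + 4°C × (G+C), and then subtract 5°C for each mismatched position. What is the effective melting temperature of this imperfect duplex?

Primer base counts: A=2, T=6, G=7, C=3 → A+T=8, G+C=10
Perfect-match Tm = 2(8) + 4(10) = 16 + 40 = 56°C
Mismatches (positions where the bases are not complementary): 4 (at positions 1, 2, 13, 16)
Effective Tm = 56 − 4×5 = 56 − 20 = 36°C

36°C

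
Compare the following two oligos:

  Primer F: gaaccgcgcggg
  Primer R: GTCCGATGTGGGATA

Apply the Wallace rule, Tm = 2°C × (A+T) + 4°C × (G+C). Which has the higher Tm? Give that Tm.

Primer F: A+T=2, G+C=10 → Tm = 2(2)+4(10) = 44°C
Primer R: A+T=7, G+C=8 → Tm = 2(7)+4(8) = 46°C
44°C vs 46°C → primer R is higher.

Primer R, 46°C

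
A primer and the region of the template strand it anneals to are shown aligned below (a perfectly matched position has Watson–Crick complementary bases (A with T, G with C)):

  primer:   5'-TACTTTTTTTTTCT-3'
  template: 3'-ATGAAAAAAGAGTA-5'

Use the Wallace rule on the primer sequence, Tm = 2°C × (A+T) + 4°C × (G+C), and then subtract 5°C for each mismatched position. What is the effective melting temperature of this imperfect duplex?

17°C

Primer base counts: A=1, T=11, G=0, C=2 → A+T=12, G+C=2
Perfect-match Tm = 2(12) + 4(2) = 24 + 8 = 32°C
Mismatches (positions where the bases are not complementary): 3 (at positions 10, 12, 13)
Effective Tm = 32 − 3×5 = 32 − 15 = 17°C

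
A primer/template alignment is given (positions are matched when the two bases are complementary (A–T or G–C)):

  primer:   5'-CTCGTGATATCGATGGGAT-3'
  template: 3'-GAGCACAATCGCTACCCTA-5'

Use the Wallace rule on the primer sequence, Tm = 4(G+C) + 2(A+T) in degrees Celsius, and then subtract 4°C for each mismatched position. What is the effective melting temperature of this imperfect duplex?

48°C

Primer base counts: A=4, T=6, G=6, C=3 → A+T=10, G+C=9
Perfect-match Tm = 2(10) + 4(9) = 20 + 36 = 56°C
Mismatches (positions where the bases are not complementary): 2 (at positions 7, 10)
Effective Tm = 56 − 2×4 = 56 − 8 = 48°C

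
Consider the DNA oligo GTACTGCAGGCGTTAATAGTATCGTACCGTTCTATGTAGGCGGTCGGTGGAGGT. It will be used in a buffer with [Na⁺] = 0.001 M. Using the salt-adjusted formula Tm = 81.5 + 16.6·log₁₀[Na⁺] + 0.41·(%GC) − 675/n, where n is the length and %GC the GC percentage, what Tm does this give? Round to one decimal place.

40.5°C

Length n = 54. Scanning the sequence gives T=16, G=19, C=9, A=10.
G+C = 28, so %GC = 28/54 × 100 = 51.852%
Salt term: 16.6 × (-3) = -49.8
GC term: 0.41 × 51.852 = 21.259; length term: −675/54 = −12.5
Tm = 81.5 + (-49.8) + 21.259 − 12.5 = 40.459 → 40.5°C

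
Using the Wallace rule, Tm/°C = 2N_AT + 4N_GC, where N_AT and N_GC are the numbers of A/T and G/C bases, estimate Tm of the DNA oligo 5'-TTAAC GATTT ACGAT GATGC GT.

Base counts: T=8, C=3, G=5, A=6
A+T = 14, G+C = 8
Tm = 2×14 + 4×8 = 60°C

60°C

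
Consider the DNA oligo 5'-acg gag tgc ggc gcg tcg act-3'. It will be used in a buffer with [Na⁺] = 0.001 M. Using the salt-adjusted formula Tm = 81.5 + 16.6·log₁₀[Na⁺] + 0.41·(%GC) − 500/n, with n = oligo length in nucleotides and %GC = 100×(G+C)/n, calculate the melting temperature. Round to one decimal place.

37.2°C

Length n = 21. C=6, T=3, G=9, A=3
G+C = 15, so %GC = 15/21 × 100 = 71.429%
Salt term: 16.6 × (-3) = -49.8
GC term: 0.41 × 71.429 = 29.286; length term: −500/21 = −23.81
Tm = 81.5 + (-49.8) + 29.286 − 23.81 = 37.176 → 37.2°C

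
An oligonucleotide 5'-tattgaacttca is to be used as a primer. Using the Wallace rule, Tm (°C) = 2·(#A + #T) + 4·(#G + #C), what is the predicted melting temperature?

30°C

Base counts: G=1, T=5, C=2, A=4
So N_AT = 9 and N_GC = 3.
Tm = 2(9) + 4(3) = 18 + 12 = 30°C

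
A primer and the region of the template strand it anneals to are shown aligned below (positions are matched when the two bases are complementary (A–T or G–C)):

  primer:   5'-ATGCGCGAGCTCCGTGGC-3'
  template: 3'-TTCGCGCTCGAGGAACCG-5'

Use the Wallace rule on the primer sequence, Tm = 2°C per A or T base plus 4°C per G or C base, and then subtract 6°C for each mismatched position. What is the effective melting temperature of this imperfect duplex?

Primer base counts: A=2, T=3, G=7, C=6 → A+T=5, G+C=13
Perfect-match Tm = 2(5) + 4(13) = 10 + 52 = 62°C
Mismatches (positions where the bases are not complementary): 2 (at positions 2, 14)
Effective Tm = 62 − 2×6 = 62 − 12 = 50°C

50°C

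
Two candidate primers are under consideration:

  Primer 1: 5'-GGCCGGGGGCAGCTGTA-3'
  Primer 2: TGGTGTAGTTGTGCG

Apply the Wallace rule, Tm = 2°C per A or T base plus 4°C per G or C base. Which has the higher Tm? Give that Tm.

Primer 1: A+T=4, G+C=13 → Tm = 2(4)+4(13) = 60°C
Primer 2: A+T=7, G+C=8 → Tm = 2(7)+4(8) = 46°C
60°C vs 46°C → primer 1 is higher.

Primer 1, 60°C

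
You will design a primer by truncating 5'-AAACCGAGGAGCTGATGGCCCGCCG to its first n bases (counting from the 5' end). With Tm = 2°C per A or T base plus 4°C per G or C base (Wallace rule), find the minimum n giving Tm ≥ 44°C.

n = 14

First 13 bases: AAACCGAGGAGCT → Tm = 40°C (< 44°C)
First 14 bases: AAACCGAGGAGCTG → Tm = 44°C (≥ 44°C)
Each additional base adds 2°C (A/T) or 4°C (G/C), so Tm is non-decreasing in n; n = 14 is the first length to reach 44°C.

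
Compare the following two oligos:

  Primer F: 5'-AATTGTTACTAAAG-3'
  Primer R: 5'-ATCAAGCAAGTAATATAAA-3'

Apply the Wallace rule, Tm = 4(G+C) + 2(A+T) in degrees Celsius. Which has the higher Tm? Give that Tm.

Primer R, 46°C

Primer F: A+T=11, G+C=3 → Tm = 2(11)+4(3) = 34°C
Primer R: A+T=15, G+C=4 → Tm = 2(15)+4(4) = 46°C
34°C vs 46°C → primer R is higher.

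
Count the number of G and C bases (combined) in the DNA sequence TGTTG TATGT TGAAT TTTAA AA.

4

Base counts: G=4, T=11, C=0, A=7
Total G or C: 4 + 0 = 4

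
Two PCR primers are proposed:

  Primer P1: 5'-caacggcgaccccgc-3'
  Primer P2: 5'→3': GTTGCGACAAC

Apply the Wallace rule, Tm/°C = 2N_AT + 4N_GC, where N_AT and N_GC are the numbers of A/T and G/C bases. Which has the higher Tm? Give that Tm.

Primer P1: A+T=3, G+C=12 → Tm = 2(3)+4(12) = 54°C
Primer P2: A+T=5, G+C=6 → Tm = 2(5)+4(6) = 34°C
54°C vs 34°C → primer P1 is higher.

Primer P1, 54°C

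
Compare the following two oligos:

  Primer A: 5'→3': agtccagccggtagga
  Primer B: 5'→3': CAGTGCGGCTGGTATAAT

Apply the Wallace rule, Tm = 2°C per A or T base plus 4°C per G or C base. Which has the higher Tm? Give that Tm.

Primer B, 54°C

Primer A: A+T=6, G+C=10 → Tm = 2(6)+4(10) = 52°C
Primer B: A+T=9, G+C=9 → Tm = 2(9)+4(9) = 54°C
52°C vs 54°C → primer B is higher.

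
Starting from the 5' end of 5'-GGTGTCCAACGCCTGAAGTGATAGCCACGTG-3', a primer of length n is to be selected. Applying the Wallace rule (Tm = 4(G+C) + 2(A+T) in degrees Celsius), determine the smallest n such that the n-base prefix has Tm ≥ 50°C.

n = 15

First 14 bases: GGTGTCCAACGCCT → Tm = 46°C (< 50°C)
First 15 bases: GGTGTCCAACGCCTG → Tm = 50°C (≥ 50°C)
Since every base adds ≥2°C, Tm only increases with n, so the threshold is first crossed at n = 15.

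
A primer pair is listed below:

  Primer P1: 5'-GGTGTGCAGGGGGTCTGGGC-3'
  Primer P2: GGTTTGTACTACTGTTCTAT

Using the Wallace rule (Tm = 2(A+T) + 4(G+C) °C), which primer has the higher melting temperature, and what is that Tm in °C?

Primer P1: A+T=5, G+C=15 → Tm = 2(5)+4(15) = 70°C
Primer P2: A+T=13, G+C=7 → Tm = 2(13)+4(7) = 54°C
70°C vs 54°C → primer P1 is higher.

Primer P1, 70°C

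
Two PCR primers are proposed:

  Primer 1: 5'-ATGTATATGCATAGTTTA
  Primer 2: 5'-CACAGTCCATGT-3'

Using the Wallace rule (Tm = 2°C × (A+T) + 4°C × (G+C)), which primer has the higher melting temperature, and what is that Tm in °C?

Primer 1, 44°C

Primer 1: A+T=14, G+C=4 → Tm = 2(14)+4(4) = 44°C
Primer 2: A+T=6, G+C=6 → Tm = 2(6)+4(6) = 36°C
44°C vs 36°C → primer 1 is higher.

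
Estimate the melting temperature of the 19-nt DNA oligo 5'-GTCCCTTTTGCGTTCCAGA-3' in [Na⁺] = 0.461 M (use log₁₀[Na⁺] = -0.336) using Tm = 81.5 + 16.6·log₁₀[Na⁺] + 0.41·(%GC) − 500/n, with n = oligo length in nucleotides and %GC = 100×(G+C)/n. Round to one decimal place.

71.2°C

Length n = 19. C=6, A=2, T=7, G=4
G+C = 10, so %GC = 10/19 × 100 = 52.632%
Salt term: 16.6 × (-0.336) = -5.578
GC term: 0.41 × 52.632 = 21.579; length term: −500/19 = −26.316
Tm = 81.5 + (-5.578) + 21.579 − 26.316 = 71.185 → 71.2°C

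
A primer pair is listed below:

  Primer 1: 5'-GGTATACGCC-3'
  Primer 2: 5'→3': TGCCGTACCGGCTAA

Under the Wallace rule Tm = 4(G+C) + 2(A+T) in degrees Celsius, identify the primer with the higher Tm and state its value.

Primer 1: A+T=4, G+C=6 → Tm = 2(4)+4(6) = 32°C
Primer 2: A+T=6, G+C=9 → Tm = 2(6)+4(9) = 48°C
32°C vs 48°C → primer 2 is higher.

Primer 2, 48°C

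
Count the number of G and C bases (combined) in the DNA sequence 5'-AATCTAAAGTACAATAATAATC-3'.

Scanning the sequence gives T=6, C=3, G=1, A=12.
G+C = 1 + 3 = 4

4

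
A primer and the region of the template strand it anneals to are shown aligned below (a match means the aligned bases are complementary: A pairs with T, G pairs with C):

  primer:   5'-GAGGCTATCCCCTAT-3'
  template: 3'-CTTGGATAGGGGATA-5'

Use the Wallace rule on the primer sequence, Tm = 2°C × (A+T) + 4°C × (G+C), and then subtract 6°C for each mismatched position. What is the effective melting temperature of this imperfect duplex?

Primer base counts: A=3, T=4, G=3, C=5 → A+T=7, G+C=8
Perfect-match Tm = 2(7) + 4(8) = 14 + 32 = 46°C
Mismatches (positions where the bases are not complementary): 2 (at positions 3, 4)
Effective Tm = 46 − 2×6 = 46 − 12 = 34°C

34°C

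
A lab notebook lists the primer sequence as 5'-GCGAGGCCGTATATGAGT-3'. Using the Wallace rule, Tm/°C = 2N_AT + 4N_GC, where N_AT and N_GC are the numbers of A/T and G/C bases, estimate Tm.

56°C

T=4, C=3, A=4, G=7
AT pairs contribute 8, GC pairs contribute 10.
Tm = 2×8 + 4×10 = 56°C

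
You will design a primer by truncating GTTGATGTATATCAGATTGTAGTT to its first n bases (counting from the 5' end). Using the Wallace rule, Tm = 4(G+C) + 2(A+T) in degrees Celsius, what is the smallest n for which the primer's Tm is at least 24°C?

First 8 bases: GTTGATGT → Tm = 22°C (< 24°C)
First 9 bases: GTTGATGTA → Tm = 24°C (≥ 24°C)
Each additional base adds 2°C (A/T) or 4°C (G/C), so Tm is non-decreasing in n; n = 9 is the first length to reach 24°C.

n = 9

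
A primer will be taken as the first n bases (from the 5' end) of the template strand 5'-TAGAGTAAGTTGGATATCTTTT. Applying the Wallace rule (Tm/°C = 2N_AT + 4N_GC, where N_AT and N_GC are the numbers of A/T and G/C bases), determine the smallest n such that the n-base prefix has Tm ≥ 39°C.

First 14 bases: TAGAGTAAGTTGGA → Tm = 38°C (< 39°C)
First 15 bases: TAGAGTAAGTTGGAT → Tm = 40°C (≥ 39°C)
Each additional base adds 2°C (A/T) or 4°C (G/C), so Tm is non-decreasing in n; n = 15 is the first length to reach 39°C.

n = 15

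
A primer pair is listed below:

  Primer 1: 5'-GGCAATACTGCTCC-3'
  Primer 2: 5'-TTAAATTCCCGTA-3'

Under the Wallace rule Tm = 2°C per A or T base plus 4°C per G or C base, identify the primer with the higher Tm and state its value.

Primer 1: A+T=6, G+C=8 → Tm = 2(6)+4(8) = 44°C
Primer 2: A+T=9, G+C=4 → Tm = 2(9)+4(4) = 34°C
44°C vs 34°C → primer 1 is higher.

Primer 1, 44°C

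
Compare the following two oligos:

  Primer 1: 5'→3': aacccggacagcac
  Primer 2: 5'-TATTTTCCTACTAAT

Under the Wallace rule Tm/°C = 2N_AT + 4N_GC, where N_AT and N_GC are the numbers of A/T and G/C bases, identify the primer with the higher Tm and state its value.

Primer 1: A+T=5, G+C=9 → Tm = 2(5)+4(9) = 46°C
Primer 2: A+T=12, G+C=3 → Tm = 2(12)+4(3) = 36°C
46°C vs 36°C → primer 1 is higher.

Primer 1, 46°C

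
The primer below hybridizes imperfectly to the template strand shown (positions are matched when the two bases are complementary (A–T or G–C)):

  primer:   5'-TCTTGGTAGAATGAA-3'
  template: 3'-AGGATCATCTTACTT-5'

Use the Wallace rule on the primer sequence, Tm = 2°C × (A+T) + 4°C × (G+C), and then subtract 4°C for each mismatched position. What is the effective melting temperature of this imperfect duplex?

32°C

Primer base counts: A=5, T=5, G=4, C=1 → A+T=10, G+C=5
Perfect-match Tm = 2(10) + 4(5) = 20 + 20 = 40°C
Mismatches (positions where the bases are not complementary): 2 (at positions 3, 5)
Effective Tm = 40 − 2×4 = 40 − 8 = 32°C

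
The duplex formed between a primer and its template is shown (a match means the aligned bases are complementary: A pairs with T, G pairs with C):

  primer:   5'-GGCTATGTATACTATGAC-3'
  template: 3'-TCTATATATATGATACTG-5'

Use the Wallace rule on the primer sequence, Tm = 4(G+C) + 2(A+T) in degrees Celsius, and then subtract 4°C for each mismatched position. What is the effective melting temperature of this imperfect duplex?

Primer base counts: A=5, T=6, G=4, C=3 → A+T=11, G+C=7
Perfect-match Tm = 2(11) + 4(7) = 22 + 28 = 50°C
Mismatches (positions where the bases are not complementary): 3 (at positions 1, 3, 7)
Effective Tm = 50 − 3×4 = 50 − 12 = 38°C

38°C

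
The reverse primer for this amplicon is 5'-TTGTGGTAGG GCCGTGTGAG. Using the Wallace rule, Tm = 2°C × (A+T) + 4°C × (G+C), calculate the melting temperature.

Scanning the sequence gives G=10, T=6, C=2, A=2.
So N_AT = 8 and N_GC = 12.
Tm = 4·12 + 2·8 = 48 + 16 = 64°C

64°C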